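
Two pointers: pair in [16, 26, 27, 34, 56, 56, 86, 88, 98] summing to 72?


lo=0(16)+hi=8(98)=114
lo=0(16)+hi=7(88)=104
lo=0(16)+hi=6(86)=102
lo=0(16)+hi=5(56)=72

Yes: 16+56=72


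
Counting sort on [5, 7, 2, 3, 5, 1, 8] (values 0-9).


Input: [5, 7, 2, 3, 5, 1, 8]
Counts: [0, 1, 1, 1, 0, 2, 0, 1, 1, 0]

Sorted: [1, 2, 3, 5, 5, 7, 8]


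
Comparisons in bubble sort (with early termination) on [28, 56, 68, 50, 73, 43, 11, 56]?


Algorithm: bubble sort (with early termination)
Input: [28, 56, 68, 50, 73, 43, 11, 56]
Sorted: [11, 28, 43, 50, 56, 56, 68, 73]

28


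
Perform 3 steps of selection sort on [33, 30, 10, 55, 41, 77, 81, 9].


Initial: [33, 30, 10, 55, 41, 77, 81, 9]
Step 1: min=9 at 7
  Swap: [9, 30, 10, 55, 41, 77, 81, 33]
Step 2: min=10 at 2
  Swap: [9, 10, 30, 55, 41, 77, 81, 33]
Step 3: min=30 at 2
  Swap: [9, 10, 30, 55, 41, 77, 81, 33]

After 3 steps: [9, 10, 30, 55, 41, 77, 81, 33]


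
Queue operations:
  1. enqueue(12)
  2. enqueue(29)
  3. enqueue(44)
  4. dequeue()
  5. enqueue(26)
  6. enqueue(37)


enqueue(12) -> [12]
enqueue(29) -> [12, 29]
enqueue(44) -> [12, 29, 44]
dequeue()->12, [29, 44]
enqueue(26) -> [29, 44, 26]
enqueue(37) -> [29, 44, 26, 37]

Final queue: [29, 44, 26, 37]


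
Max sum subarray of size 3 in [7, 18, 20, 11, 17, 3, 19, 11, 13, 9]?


[0:3]: 45
[1:4]: 49
[2:5]: 48
[3:6]: 31
[4:7]: 39
[5:8]: 33
[6:9]: 43
[7:10]: 33

Max: 49 at [1:4]


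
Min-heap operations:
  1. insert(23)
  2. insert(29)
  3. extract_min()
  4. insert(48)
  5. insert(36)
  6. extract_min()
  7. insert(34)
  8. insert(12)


insert(23) -> [23]
insert(29) -> [23, 29]
extract_min()->23, [29]
insert(48) -> [29, 48]
insert(36) -> [29, 48, 36]
extract_min()->29, [36, 48]
insert(34) -> [34, 48, 36]
insert(12) -> [12, 34, 36, 48]

Final heap: [12, 34, 36, 48]


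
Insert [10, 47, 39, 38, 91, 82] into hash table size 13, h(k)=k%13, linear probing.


Insert 10: h=10 -> slot 10
Insert 47: h=8 -> slot 8
Insert 39: h=0 -> slot 0
Insert 38: h=12 -> slot 12
Insert 91: h=0, 1 probes -> slot 1
Insert 82: h=4 -> slot 4

Table: [39, 91, None, None, 82, None, None, None, 47, None, 10, None, 38]


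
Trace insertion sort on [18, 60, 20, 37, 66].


Initial: [18, 60, 20, 37, 66]
Insert 60: [18, 60, 20, 37, 66]
Insert 20: [18, 20, 60, 37, 66]
Insert 37: [18, 20, 37, 60, 66]
Insert 66: [18, 20, 37, 60, 66]

Sorted: [18, 20, 37, 60, 66]


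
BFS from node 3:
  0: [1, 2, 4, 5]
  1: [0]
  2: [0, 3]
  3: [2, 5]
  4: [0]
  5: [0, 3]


Visit 3, enqueue [2, 5]
Visit 2, enqueue [0]
Visit 5, enqueue []
Visit 0, enqueue [1, 4]
Visit 1, enqueue []
Visit 4, enqueue []

BFS order: [3, 2, 5, 0, 1, 4]


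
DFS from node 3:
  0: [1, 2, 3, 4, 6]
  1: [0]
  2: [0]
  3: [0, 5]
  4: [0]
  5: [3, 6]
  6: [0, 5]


Visit 3, push [5, 0]
Visit 0, push [6, 4, 2, 1]
Visit 1, push []
Visit 2, push []
Visit 4, push []
Visit 6, push [5]
Visit 5, push []

DFS order: [3, 0, 1, 2, 4, 6, 5]


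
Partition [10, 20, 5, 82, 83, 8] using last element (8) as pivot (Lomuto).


Pivot: 8
  5 <= 8: swap -> [5, 20, 10, 82, 83, 8]
Place pivot at 1: [5, 8, 10, 82, 83, 20]

Partitioned: [5, 8, 10, 82, 83, 20]


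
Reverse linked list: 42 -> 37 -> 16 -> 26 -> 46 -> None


Step 1: curr=42, set curr.next=prev(None) | reversed so far: 42
Step 2: curr=37, set curr.next=prev(42) | reversed so far: 37 -> 42
Step 3: curr=16, set curr.next=prev(37) | reversed so far: 16 -> 37 -> 42
Step 4: curr=26, set curr.next=prev(16) | reversed so far: 26 -> 16 -> 37 -> 42
Step 5: curr=46, set curr.next=prev(26) | reversed so far: 46 -> 26 -> 16 -> 37 -> 42

46 -> 26 -> 16 -> 37 -> 42 -> None


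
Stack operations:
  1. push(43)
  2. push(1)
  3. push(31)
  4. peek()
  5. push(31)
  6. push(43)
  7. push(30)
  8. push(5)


push(43) -> [43]
push(1) -> [43, 1]
push(31) -> [43, 1, 31]
peek()->31
push(31) -> [43, 1, 31, 31]
push(43) -> [43, 1, 31, 31, 43]
push(30) -> [43, 1, 31, 31, 43, 30]
push(5) -> [43, 1, 31, 31, 43, 30, 5]

Final stack: [43, 1, 31, 31, 43, 30, 5]


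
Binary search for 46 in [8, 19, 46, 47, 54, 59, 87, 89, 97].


Step 1: lo=0, hi=8, mid=4, val=54
Step 2: lo=0, hi=3, mid=1, val=19
Step 3: lo=2, hi=3, mid=2, val=46

Found at index 2


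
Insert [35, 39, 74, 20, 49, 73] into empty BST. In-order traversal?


Insert 35: root
Insert 39: R from 35
Insert 74: R from 35 -> R from 39
Insert 20: L from 35
Insert 49: R from 35 -> R from 39 -> L from 74
Insert 73: R from 35 -> R from 39 -> L from 74 -> R from 49

In-order: [20, 35, 39, 49, 73, 74]


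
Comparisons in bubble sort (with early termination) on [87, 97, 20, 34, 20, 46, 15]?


Algorithm: bubble sort (with early termination)
Input: [87, 97, 20, 34, 20, 46, 15]
Sorted: [15, 20, 20, 34, 46, 87, 97]

21


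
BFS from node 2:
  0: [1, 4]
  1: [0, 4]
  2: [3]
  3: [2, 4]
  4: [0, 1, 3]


Visit 2, enqueue [3]
Visit 3, enqueue [4]
Visit 4, enqueue [0, 1]
Visit 0, enqueue []
Visit 1, enqueue []

BFS order: [2, 3, 4, 0, 1]


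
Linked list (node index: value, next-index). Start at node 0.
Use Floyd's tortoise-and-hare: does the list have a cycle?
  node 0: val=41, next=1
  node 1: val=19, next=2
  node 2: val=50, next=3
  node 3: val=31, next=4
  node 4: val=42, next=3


Floyd's tortoise (slow, +1) and hare (fast, +2):
  init: slow=0, fast=0
  step 1: slow=1, fast=2
  step 2: slow=2, fast=4
  step 3: slow=3, fast=4
  step 4: slow=4, fast=4
  slow == fast at node 4: cycle detected

Cycle: yes


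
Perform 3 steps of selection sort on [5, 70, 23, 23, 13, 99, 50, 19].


Initial: [5, 70, 23, 23, 13, 99, 50, 19]
Step 1: min=5 at 0
  Swap: [5, 70, 23, 23, 13, 99, 50, 19]
Step 2: min=13 at 4
  Swap: [5, 13, 23, 23, 70, 99, 50, 19]
Step 3: min=19 at 7
  Swap: [5, 13, 19, 23, 70, 99, 50, 23]

After 3 steps: [5, 13, 19, 23, 70, 99, 50, 23]


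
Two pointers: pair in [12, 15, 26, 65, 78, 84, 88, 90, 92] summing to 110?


lo=0(12)+hi=8(92)=104
lo=1(15)+hi=8(92)=107
lo=2(26)+hi=8(92)=118
lo=2(26)+hi=7(90)=116
lo=2(26)+hi=6(88)=114
lo=2(26)+hi=5(84)=110

Yes: 26+84=110


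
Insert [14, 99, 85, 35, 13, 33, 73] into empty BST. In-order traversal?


Insert 14: root
Insert 99: R from 14
Insert 85: R from 14 -> L from 99
Insert 35: R from 14 -> L from 99 -> L from 85
Insert 13: L from 14
Insert 33: R from 14 -> L from 99 -> L from 85 -> L from 35
Insert 73: R from 14 -> L from 99 -> L from 85 -> R from 35

In-order: [13, 14, 33, 35, 73, 85, 99]


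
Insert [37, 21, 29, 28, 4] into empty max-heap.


Insert 37: [37]
Insert 21: [37, 21]
Insert 29: [37, 21, 29]
Insert 28: [37, 28, 29, 21]
Insert 4: [37, 28, 29, 21, 4]

Final heap: [37, 28, 29, 21, 4]


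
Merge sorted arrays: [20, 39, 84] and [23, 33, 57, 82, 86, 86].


Take 20 from A
Take 23 from B
Take 33 from B
Take 39 from A
Take 57 from B
Take 82 from B
Take 84 from A

Merged: [20, 23, 33, 39, 57, 82, 84, 86, 86]


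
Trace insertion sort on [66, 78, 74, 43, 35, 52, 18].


Initial: [66, 78, 74, 43, 35, 52, 18]
Insert 78: [66, 78, 74, 43, 35, 52, 18]
Insert 74: [66, 74, 78, 43, 35, 52, 18]
Insert 43: [43, 66, 74, 78, 35, 52, 18]
Insert 35: [35, 43, 66, 74, 78, 52, 18]
Insert 52: [35, 43, 52, 66, 74, 78, 18]
Insert 18: [18, 35, 43, 52, 66, 74, 78]

Sorted: [18, 35, 43, 52, 66, 74, 78]


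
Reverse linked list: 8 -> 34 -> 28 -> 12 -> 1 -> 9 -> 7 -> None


Step 1: curr=8, set curr.next=prev(None) | reversed so far: 8
Step 2: curr=34, set curr.next=prev(8) | reversed so far: 34 -> 8
Step 3: curr=28, set curr.next=prev(34) | reversed so far: 28 -> 34 -> 8
Step 4: curr=12, set curr.next=prev(28) | reversed so far: 12 -> 28 -> 34 -> 8
Step 5: curr=1, set curr.next=prev(12) | reversed so far: 1 -> 12 -> 28 -> 34 -> 8
Step 6: curr=9, set curr.next=prev(1) | reversed so far: 9 -> 1 -> 12 -> 28 -> 34 -> 8
Step 7: curr=7, set curr.next=prev(9) | reversed so far: 7 -> 9 -> 1 -> 12 -> 28 -> 34 -> 8

7 -> 9 -> 1 -> 12 -> 28 -> 34 -> 8 -> None


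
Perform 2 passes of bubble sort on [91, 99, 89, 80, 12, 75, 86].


Initial: [91, 99, 89, 80, 12, 75, 86]
Pass 1: [91, 89, 80, 12, 75, 86, 99] (5 swaps)
Pass 2: [89, 80, 12, 75, 86, 91, 99] (5 swaps)

After 2 passes: [89, 80, 12, 75, 86, 91, 99]


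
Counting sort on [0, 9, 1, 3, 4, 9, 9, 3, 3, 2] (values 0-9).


Input: [0, 9, 1, 3, 4, 9, 9, 3, 3, 2]
Counts: [1, 1, 1, 3, 1, 0, 0, 0, 0, 3]

Sorted: [0, 1, 2, 3, 3, 3, 4, 9, 9, 9]


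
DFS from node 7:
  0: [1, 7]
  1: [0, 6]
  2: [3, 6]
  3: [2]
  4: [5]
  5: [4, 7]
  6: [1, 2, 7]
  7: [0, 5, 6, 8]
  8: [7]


Visit 7, push [8, 6, 5, 0]
Visit 0, push [1]
Visit 1, push [6]
Visit 6, push [2]
Visit 2, push [3]
Visit 3, push []
Visit 5, push [4]
Visit 4, push []
Visit 8, push []

DFS order: [7, 0, 1, 6, 2, 3, 5, 4, 8]


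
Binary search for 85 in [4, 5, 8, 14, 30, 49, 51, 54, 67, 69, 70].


Step 1: lo=0, hi=10, mid=5, val=49
Step 2: lo=6, hi=10, mid=8, val=67
Step 3: lo=9, hi=10, mid=9, val=69
Step 4: lo=10, hi=10, mid=10, val=70

Not found


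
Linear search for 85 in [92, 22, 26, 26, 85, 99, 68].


i=0: 92!=85
i=1: 22!=85
i=2: 26!=85
i=3: 26!=85
i=4: 85==85 found!

Found at 4, 5 comps


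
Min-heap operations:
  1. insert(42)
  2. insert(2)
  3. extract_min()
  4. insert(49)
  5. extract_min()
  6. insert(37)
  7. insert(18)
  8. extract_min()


insert(42) -> [42]
insert(2) -> [2, 42]
extract_min()->2, [42]
insert(49) -> [42, 49]
extract_min()->42, [49]
insert(37) -> [37, 49]
insert(18) -> [18, 49, 37]
extract_min()->18, [37, 49]

Final heap: [37, 49]


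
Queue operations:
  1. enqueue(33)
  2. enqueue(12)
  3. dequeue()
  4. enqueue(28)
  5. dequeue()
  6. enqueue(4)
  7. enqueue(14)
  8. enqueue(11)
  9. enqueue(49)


enqueue(33) -> [33]
enqueue(12) -> [33, 12]
dequeue()->33, [12]
enqueue(28) -> [12, 28]
dequeue()->12, [28]
enqueue(4) -> [28, 4]
enqueue(14) -> [28, 4, 14]
enqueue(11) -> [28, 4, 14, 11]
enqueue(49) -> [28, 4, 14, 11, 49]

Final queue: [28, 4, 14, 11, 49]


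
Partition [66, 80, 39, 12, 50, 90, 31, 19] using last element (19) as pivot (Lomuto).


Pivot: 19
  12 <= 19: swap -> [12, 80, 39, 66, 50, 90, 31, 19]
Place pivot at 1: [12, 19, 39, 66, 50, 90, 31, 80]

Partitioned: [12, 19, 39, 66, 50, 90, 31, 80]


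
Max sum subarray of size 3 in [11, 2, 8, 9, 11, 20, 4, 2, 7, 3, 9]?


[0:3]: 21
[1:4]: 19
[2:5]: 28
[3:6]: 40
[4:7]: 35
[5:8]: 26
[6:9]: 13
[7:10]: 12
[8:11]: 19

Max: 40 at [3:6]


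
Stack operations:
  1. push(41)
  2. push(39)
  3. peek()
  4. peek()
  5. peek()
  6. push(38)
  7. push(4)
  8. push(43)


push(41) -> [41]
push(39) -> [41, 39]
peek()->39
peek()->39
peek()->39
push(38) -> [41, 39, 38]
push(4) -> [41, 39, 38, 4]
push(43) -> [41, 39, 38, 4, 43]

Final stack: [41, 39, 38, 4, 43]


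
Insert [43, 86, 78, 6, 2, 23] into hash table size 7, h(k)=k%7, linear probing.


Insert 43: h=1 -> slot 1
Insert 86: h=2 -> slot 2
Insert 78: h=1, 2 probes -> slot 3
Insert 6: h=6 -> slot 6
Insert 2: h=2, 2 probes -> slot 4
Insert 23: h=2, 3 probes -> slot 5

Table: [None, 43, 86, 78, 2, 23, 6]


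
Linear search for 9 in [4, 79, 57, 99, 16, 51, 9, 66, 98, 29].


i=0: 4!=9
i=1: 79!=9
i=2: 57!=9
i=3: 99!=9
i=4: 16!=9
i=5: 51!=9
i=6: 9==9 found!

Found at 6, 7 comps


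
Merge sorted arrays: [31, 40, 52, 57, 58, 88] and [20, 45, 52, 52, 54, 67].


Take 20 from B
Take 31 from A
Take 40 from A
Take 45 from B
Take 52 from A
Take 52 from B
Take 52 from B
Take 54 from B
Take 57 from A
Take 58 from A
Take 67 from B

Merged: [20, 31, 40, 45, 52, 52, 52, 54, 57, 58, 67, 88]


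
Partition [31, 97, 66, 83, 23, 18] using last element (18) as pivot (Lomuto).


Pivot: 18
Place pivot at 0: [18, 97, 66, 83, 23, 31]

Partitioned: [18, 97, 66, 83, 23, 31]


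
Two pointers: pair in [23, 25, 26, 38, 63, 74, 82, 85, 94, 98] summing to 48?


lo=0(23)+hi=9(98)=121
lo=0(23)+hi=8(94)=117
lo=0(23)+hi=7(85)=108
lo=0(23)+hi=6(82)=105
lo=0(23)+hi=5(74)=97
lo=0(23)+hi=4(63)=86
lo=0(23)+hi=3(38)=61
lo=0(23)+hi=2(26)=49
lo=0(23)+hi=1(25)=48

Yes: 23+25=48


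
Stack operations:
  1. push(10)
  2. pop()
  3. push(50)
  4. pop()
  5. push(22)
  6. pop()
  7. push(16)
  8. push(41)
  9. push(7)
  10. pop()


push(10) -> [10]
pop()->10, []
push(50) -> [50]
pop()->50, []
push(22) -> [22]
pop()->22, []
push(16) -> [16]
push(41) -> [16, 41]
push(7) -> [16, 41, 7]
pop()->7, [16, 41]

Final stack: [16, 41]


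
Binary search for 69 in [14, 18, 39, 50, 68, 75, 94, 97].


Step 1: lo=0, hi=7, mid=3, val=50
Step 2: lo=4, hi=7, mid=5, val=75
Step 3: lo=4, hi=4, mid=4, val=68

Not found


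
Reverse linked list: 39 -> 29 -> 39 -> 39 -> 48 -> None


Step 1: curr=39, set curr.next=prev(None) | reversed so far: 39
Step 2: curr=29, set curr.next=prev(39) | reversed so far: 29 -> 39
Step 3: curr=39, set curr.next=prev(29) | reversed so far: 39 -> 29 -> 39
Step 4: curr=39, set curr.next=prev(39) | reversed so far: 39 -> 39 -> 29 -> 39
Step 5: curr=48, set curr.next=prev(39) | reversed so far: 48 -> 39 -> 39 -> 29 -> 39

48 -> 39 -> 39 -> 29 -> 39 -> None


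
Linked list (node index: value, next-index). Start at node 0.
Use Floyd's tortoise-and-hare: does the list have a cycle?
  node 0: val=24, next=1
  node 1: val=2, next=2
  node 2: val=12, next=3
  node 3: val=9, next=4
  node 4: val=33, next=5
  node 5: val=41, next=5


Floyd's tortoise (slow, +1) and hare (fast, +2):
  init: slow=0, fast=0
  step 1: slow=1, fast=2
  step 2: slow=2, fast=4
  step 3: slow=3, fast=5
  step 4: slow=4, fast=5
  step 5: slow=5, fast=5
  slow == fast at node 5: cycle detected

Cycle: yes


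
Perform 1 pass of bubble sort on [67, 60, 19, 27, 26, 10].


Initial: [67, 60, 19, 27, 26, 10]
Pass 1: [60, 19, 27, 26, 10, 67] (5 swaps)

After 1 pass: [60, 19, 27, 26, 10, 67]


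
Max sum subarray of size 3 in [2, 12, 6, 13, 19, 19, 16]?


[0:3]: 20
[1:4]: 31
[2:5]: 38
[3:6]: 51
[4:7]: 54

Max: 54 at [4:7]


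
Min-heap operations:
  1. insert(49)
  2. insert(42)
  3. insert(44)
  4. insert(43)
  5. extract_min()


insert(49) -> [49]
insert(42) -> [42, 49]
insert(44) -> [42, 49, 44]
insert(43) -> [42, 43, 44, 49]
extract_min()->42, [43, 49, 44]

Final heap: [43, 49, 44]


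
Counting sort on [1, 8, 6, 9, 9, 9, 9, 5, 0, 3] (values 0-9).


Input: [1, 8, 6, 9, 9, 9, 9, 5, 0, 3]
Counts: [1, 1, 0, 1, 0, 1, 1, 0, 1, 4]

Sorted: [0, 1, 3, 5, 6, 8, 9, 9, 9, 9]


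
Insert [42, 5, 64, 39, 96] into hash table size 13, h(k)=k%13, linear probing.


Insert 42: h=3 -> slot 3
Insert 5: h=5 -> slot 5
Insert 64: h=12 -> slot 12
Insert 39: h=0 -> slot 0
Insert 96: h=5, 1 probes -> slot 6

Table: [39, None, None, 42, None, 5, 96, None, None, None, None, None, 64]


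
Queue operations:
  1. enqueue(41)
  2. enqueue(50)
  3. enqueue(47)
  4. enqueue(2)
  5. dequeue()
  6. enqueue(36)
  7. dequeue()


enqueue(41) -> [41]
enqueue(50) -> [41, 50]
enqueue(47) -> [41, 50, 47]
enqueue(2) -> [41, 50, 47, 2]
dequeue()->41, [50, 47, 2]
enqueue(36) -> [50, 47, 2, 36]
dequeue()->50, [47, 2, 36]

Final queue: [47, 2, 36]


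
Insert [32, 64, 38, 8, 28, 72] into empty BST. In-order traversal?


Insert 32: root
Insert 64: R from 32
Insert 38: R from 32 -> L from 64
Insert 8: L from 32
Insert 28: L from 32 -> R from 8
Insert 72: R from 32 -> R from 64

In-order: [8, 28, 32, 38, 64, 72]


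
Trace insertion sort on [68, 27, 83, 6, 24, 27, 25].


Initial: [68, 27, 83, 6, 24, 27, 25]
Insert 27: [27, 68, 83, 6, 24, 27, 25]
Insert 83: [27, 68, 83, 6, 24, 27, 25]
Insert 6: [6, 27, 68, 83, 24, 27, 25]
Insert 24: [6, 24, 27, 68, 83, 27, 25]
Insert 27: [6, 24, 27, 27, 68, 83, 25]
Insert 25: [6, 24, 25, 27, 27, 68, 83]

Sorted: [6, 24, 25, 27, 27, 68, 83]


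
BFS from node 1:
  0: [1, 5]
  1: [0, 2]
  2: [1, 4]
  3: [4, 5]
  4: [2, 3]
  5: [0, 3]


Visit 1, enqueue [0, 2]
Visit 0, enqueue [5]
Visit 2, enqueue [4]
Visit 5, enqueue [3]
Visit 4, enqueue []
Visit 3, enqueue []

BFS order: [1, 0, 2, 5, 4, 3]


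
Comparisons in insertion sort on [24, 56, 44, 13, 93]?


Algorithm: insertion sort
Input: [24, 56, 44, 13, 93]
Sorted: [13, 24, 44, 56, 93]

7


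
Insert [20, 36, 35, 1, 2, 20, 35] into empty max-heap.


Insert 20: [20]
Insert 36: [36, 20]
Insert 35: [36, 20, 35]
Insert 1: [36, 20, 35, 1]
Insert 2: [36, 20, 35, 1, 2]
Insert 20: [36, 20, 35, 1, 2, 20]
Insert 35: [36, 20, 35, 1, 2, 20, 35]

Final heap: [36, 20, 35, 1, 2, 20, 35]


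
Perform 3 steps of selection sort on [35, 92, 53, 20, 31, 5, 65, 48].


Initial: [35, 92, 53, 20, 31, 5, 65, 48]
Step 1: min=5 at 5
  Swap: [5, 92, 53, 20, 31, 35, 65, 48]
Step 2: min=20 at 3
  Swap: [5, 20, 53, 92, 31, 35, 65, 48]
Step 3: min=31 at 4
  Swap: [5, 20, 31, 92, 53, 35, 65, 48]

After 3 steps: [5, 20, 31, 92, 53, 35, 65, 48]


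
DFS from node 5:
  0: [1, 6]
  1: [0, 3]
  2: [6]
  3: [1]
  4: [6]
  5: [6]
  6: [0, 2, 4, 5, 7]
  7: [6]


Visit 5, push [6]
Visit 6, push [7, 4, 2, 0]
Visit 0, push [1]
Visit 1, push [3]
Visit 3, push []
Visit 2, push []
Visit 4, push []
Visit 7, push []

DFS order: [5, 6, 0, 1, 3, 2, 4, 7]


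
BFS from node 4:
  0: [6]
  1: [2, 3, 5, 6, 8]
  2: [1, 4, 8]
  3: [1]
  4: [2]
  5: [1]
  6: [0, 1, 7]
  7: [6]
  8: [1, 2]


Visit 4, enqueue [2]
Visit 2, enqueue [1, 8]
Visit 1, enqueue [3, 5, 6]
Visit 8, enqueue []
Visit 3, enqueue []
Visit 5, enqueue []
Visit 6, enqueue [0, 7]
Visit 0, enqueue []
Visit 7, enqueue []

BFS order: [4, 2, 1, 8, 3, 5, 6, 0, 7]


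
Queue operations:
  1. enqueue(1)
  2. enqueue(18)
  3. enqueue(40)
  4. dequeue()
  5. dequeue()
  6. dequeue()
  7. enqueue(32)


enqueue(1) -> [1]
enqueue(18) -> [1, 18]
enqueue(40) -> [1, 18, 40]
dequeue()->1, [18, 40]
dequeue()->18, [40]
dequeue()->40, []
enqueue(32) -> [32]

Final queue: [32]


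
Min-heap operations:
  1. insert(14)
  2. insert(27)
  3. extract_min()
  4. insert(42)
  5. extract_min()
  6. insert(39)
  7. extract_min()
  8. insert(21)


insert(14) -> [14]
insert(27) -> [14, 27]
extract_min()->14, [27]
insert(42) -> [27, 42]
extract_min()->27, [42]
insert(39) -> [39, 42]
extract_min()->39, [42]
insert(21) -> [21, 42]

Final heap: [21, 42]


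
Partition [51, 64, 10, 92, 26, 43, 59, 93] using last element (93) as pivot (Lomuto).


Pivot: 93
  51 <= 93: advance i (no swap)
  64 <= 93: advance i (no swap)
  10 <= 93: advance i (no swap)
  92 <= 93: advance i (no swap)
  26 <= 93: advance i (no swap)
  43 <= 93: advance i (no swap)
  59 <= 93: advance i (no swap)
Place pivot at 7: [51, 64, 10, 92, 26, 43, 59, 93]

Partitioned: [51, 64, 10, 92, 26, 43, 59, 93]


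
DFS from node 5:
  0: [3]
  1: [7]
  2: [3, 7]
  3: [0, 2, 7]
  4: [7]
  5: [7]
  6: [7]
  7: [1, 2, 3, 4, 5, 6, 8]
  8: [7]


Visit 5, push [7]
Visit 7, push [8, 6, 4, 3, 2, 1]
Visit 1, push []
Visit 2, push [3]
Visit 3, push [0]
Visit 0, push []
Visit 4, push []
Visit 6, push []
Visit 8, push []

DFS order: [5, 7, 1, 2, 3, 0, 4, 6, 8]


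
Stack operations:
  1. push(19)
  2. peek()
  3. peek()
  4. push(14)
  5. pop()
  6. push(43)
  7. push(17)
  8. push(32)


push(19) -> [19]
peek()->19
peek()->19
push(14) -> [19, 14]
pop()->14, [19]
push(43) -> [19, 43]
push(17) -> [19, 43, 17]
push(32) -> [19, 43, 17, 32]

Final stack: [19, 43, 17, 32]


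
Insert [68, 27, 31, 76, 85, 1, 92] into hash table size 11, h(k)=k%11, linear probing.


Insert 68: h=2 -> slot 2
Insert 27: h=5 -> slot 5
Insert 31: h=9 -> slot 9
Insert 76: h=10 -> slot 10
Insert 85: h=8 -> slot 8
Insert 1: h=1 -> slot 1
Insert 92: h=4 -> slot 4

Table: [None, 1, 68, None, 92, 27, None, None, 85, 31, 76]


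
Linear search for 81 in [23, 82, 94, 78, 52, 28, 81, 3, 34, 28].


i=0: 23!=81
i=1: 82!=81
i=2: 94!=81
i=3: 78!=81
i=4: 52!=81
i=5: 28!=81
i=6: 81==81 found!

Found at 6, 7 comps


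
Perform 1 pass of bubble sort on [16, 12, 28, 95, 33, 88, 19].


Initial: [16, 12, 28, 95, 33, 88, 19]
Pass 1: [12, 16, 28, 33, 88, 19, 95] (4 swaps)

After 1 pass: [12, 16, 28, 33, 88, 19, 95]


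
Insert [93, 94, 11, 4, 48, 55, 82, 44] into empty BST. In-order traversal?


Insert 93: root
Insert 94: R from 93
Insert 11: L from 93
Insert 4: L from 93 -> L from 11
Insert 48: L from 93 -> R from 11
Insert 55: L from 93 -> R from 11 -> R from 48
Insert 82: L from 93 -> R from 11 -> R from 48 -> R from 55
Insert 44: L from 93 -> R from 11 -> L from 48

In-order: [4, 11, 44, 48, 55, 82, 93, 94]


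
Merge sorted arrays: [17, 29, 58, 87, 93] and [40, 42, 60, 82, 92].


Take 17 from A
Take 29 from A
Take 40 from B
Take 42 from B
Take 58 from A
Take 60 from B
Take 82 from B
Take 87 from A
Take 92 from B

Merged: [17, 29, 40, 42, 58, 60, 82, 87, 92, 93]


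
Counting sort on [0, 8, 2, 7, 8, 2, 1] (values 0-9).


Input: [0, 8, 2, 7, 8, 2, 1]
Counts: [1, 1, 2, 0, 0, 0, 0, 1, 2, 0]

Sorted: [0, 1, 2, 2, 7, 8, 8]


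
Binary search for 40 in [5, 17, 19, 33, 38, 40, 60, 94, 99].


Step 1: lo=0, hi=8, mid=4, val=38
Step 2: lo=5, hi=8, mid=6, val=60
Step 3: lo=5, hi=5, mid=5, val=40

Found at index 5


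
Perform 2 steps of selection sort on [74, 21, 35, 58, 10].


Initial: [74, 21, 35, 58, 10]
Step 1: min=10 at 4
  Swap: [10, 21, 35, 58, 74]
Step 2: min=21 at 1
  Swap: [10, 21, 35, 58, 74]

After 2 steps: [10, 21, 35, 58, 74]


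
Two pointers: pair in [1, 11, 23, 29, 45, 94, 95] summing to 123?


lo=0(1)+hi=6(95)=96
lo=1(11)+hi=6(95)=106
lo=2(23)+hi=6(95)=118
lo=3(29)+hi=6(95)=124
lo=3(29)+hi=5(94)=123

Yes: 29+94=123


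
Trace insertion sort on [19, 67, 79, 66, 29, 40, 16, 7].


Initial: [19, 67, 79, 66, 29, 40, 16, 7]
Insert 67: [19, 67, 79, 66, 29, 40, 16, 7]
Insert 79: [19, 67, 79, 66, 29, 40, 16, 7]
Insert 66: [19, 66, 67, 79, 29, 40, 16, 7]
Insert 29: [19, 29, 66, 67, 79, 40, 16, 7]
Insert 40: [19, 29, 40, 66, 67, 79, 16, 7]
Insert 16: [16, 19, 29, 40, 66, 67, 79, 7]
Insert 7: [7, 16, 19, 29, 40, 66, 67, 79]

Sorted: [7, 16, 19, 29, 40, 66, 67, 79]


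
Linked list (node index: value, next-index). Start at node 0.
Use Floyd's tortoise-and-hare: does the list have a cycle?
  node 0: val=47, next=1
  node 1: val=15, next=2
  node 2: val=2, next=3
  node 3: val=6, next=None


Floyd's tortoise (slow, +1) and hare (fast, +2):
  init: slow=0, fast=0
  step 1: slow=1, fast=2
  step 2: fast 2->3->None, no cycle

Cycle: no


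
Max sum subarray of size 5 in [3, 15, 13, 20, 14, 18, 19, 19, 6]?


[0:5]: 65
[1:6]: 80
[2:7]: 84
[3:8]: 90
[4:9]: 76

Max: 90 at [3:8]


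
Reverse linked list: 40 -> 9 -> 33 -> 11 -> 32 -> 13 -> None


Step 1: curr=40, set curr.next=prev(None) | reversed so far: 40
Step 2: curr=9, set curr.next=prev(40) | reversed so far: 9 -> 40
Step 3: curr=33, set curr.next=prev(9) | reversed so far: 33 -> 9 -> 40
Step 4: curr=11, set curr.next=prev(33) | reversed so far: 11 -> 33 -> 9 -> 40
Step 5: curr=32, set curr.next=prev(11) | reversed so far: 32 -> 11 -> 33 -> 9 -> 40
Step 6: curr=13, set curr.next=prev(32) | reversed so far: 13 -> 32 -> 11 -> 33 -> 9 -> 40

13 -> 32 -> 11 -> 33 -> 9 -> 40 -> None


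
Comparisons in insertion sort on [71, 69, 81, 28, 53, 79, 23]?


Algorithm: insertion sort
Input: [71, 69, 81, 28, 53, 79, 23]
Sorted: [23, 28, 53, 69, 71, 79, 81]

17


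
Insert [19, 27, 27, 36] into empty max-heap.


Insert 19: [19]
Insert 27: [27, 19]
Insert 27: [27, 19, 27]
Insert 36: [36, 27, 27, 19]

Final heap: [36, 27, 27, 19]


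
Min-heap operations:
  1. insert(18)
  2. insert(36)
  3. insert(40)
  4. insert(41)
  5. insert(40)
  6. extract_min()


insert(18) -> [18]
insert(36) -> [18, 36]
insert(40) -> [18, 36, 40]
insert(41) -> [18, 36, 40, 41]
insert(40) -> [18, 36, 40, 41, 40]
extract_min()->18, [36, 40, 40, 41]

Final heap: [36, 40, 40, 41]


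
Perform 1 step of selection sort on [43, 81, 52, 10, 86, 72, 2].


Initial: [43, 81, 52, 10, 86, 72, 2]
Step 1: min=2 at 6
  Swap: [2, 81, 52, 10, 86, 72, 43]

After 1 step: [2, 81, 52, 10, 86, 72, 43]


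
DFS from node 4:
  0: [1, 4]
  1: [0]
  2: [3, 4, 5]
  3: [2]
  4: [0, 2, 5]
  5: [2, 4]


Visit 4, push [5, 2, 0]
Visit 0, push [1]
Visit 1, push []
Visit 2, push [5, 3]
Visit 3, push []
Visit 5, push []

DFS order: [4, 0, 1, 2, 3, 5]


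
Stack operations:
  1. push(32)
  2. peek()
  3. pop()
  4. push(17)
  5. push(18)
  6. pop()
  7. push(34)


push(32) -> [32]
peek()->32
pop()->32, []
push(17) -> [17]
push(18) -> [17, 18]
pop()->18, [17]
push(34) -> [17, 34]

Final stack: [17, 34]


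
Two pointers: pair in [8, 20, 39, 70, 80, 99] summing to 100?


lo=0(8)+hi=5(99)=107
lo=0(8)+hi=4(80)=88
lo=1(20)+hi=4(80)=100

Yes: 20+80=100


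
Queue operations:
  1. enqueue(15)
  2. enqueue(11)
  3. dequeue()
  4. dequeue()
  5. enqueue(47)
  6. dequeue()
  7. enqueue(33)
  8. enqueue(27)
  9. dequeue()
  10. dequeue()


enqueue(15) -> [15]
enqueue(11) -> [15, 11]
dequeue()->15, [11]
dequeue()->11, []
enqueue(47) -> [47]
dequeue()->47, []
enqueue(33) -> [33]
enqueue(27) -> [33, 27]
dequeue()->33, [27]
dequeue()->27, []

Final queue: []


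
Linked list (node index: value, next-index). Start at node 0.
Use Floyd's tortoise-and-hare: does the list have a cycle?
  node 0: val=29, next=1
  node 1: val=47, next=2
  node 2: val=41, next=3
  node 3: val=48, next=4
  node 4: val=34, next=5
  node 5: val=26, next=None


Floyd's tortoise (slow, +1) and hare (fast, +2):
  init: slow=0, fast=0
  step 1: slow=1, fast=2
  step 2: slow=2, fast=4
  step 3: fast 4->5->None, no cycle

Cycle: no


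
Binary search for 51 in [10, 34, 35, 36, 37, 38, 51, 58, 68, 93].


Step 1: lo=0, hi=9, mid=4, val=37
Step 2: lo=5, hi=9, mid=7, val=58
Step 3: lo=5, hi=6, mid=5, val=38
Step 4: lo=6, hi=6, mid=6, val=51

Found at index 6


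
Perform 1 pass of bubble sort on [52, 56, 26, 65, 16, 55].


Initial: [52, 56, 26, 65, 16, 55]
Pass 1: [52, 26, 56, 16, 55, 65] (3 swaps)

After 1 pass: [52, 26, 56, 16, 55, 65]


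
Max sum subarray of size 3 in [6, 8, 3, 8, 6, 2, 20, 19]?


[0:3]: 17
[1:4]: 19
[2:5]: 17
[3:6]: 16
[4:7]: 28
[5:8]: 41

Max: 41 at [5:8]


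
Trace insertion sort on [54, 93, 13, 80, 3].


Initial: [54, 93, 13, 80, 3]
Insert 93: [54, 93, 13, 80, 3]
Insert 13: [13, 54, 93, 80, 3]
Insert 80: [13, 54, 80, 93, 3]
Insert 3: [3, 13, 54, 80, 93]

Sorted: [3, 13, 54, 80, 93]


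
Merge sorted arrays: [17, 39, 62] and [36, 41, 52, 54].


Take 17 from A
Take 36 from B
Take 39 from A
Take 41 from B
Take 52 from B
Take 54 from B

Merged: [17, 36, 39, 41, 52, 54, 62]


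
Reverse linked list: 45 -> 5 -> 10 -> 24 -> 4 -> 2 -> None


Step 1: curr=45, set curr.next=prev(None) | reversed so far: 45
Step 2: curr=5, set curr.next=prev(45) | reversed so far: 5 -> 45
Step 3: curr=10, set curr.next=prev(5) | reversed so far: 10 -> 5 -> 45
Step 4: curr=24, set curr.next=prev(10) | reversed so far: 24 -> 10 -> 5 -> 45
Step 5: curr=4, set curr.next=prev(24) | reversed so far: 4 -> 24 -> 10 -> 5 -> 45
Step 6: curr=2, set curr.next=prev(4) | reversed so far: 2 -> 4 -> 24 -> 10 -> 5 -> 45

2 -> 4 -> 24 -> 10 -> 5 -> 45 -> None


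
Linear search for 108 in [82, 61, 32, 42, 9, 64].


i=0: 82!=108
i=1: 61!=108
i=2: 32!=108
i=3: 42!=108
i=4: 9!=108
i=5: 64!=108

Not found, 6 comps


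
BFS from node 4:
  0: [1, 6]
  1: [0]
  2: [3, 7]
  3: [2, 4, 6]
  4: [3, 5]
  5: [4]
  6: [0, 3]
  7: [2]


Visit 4, enqueue [3, 5]
Visit 3, enqueue [2, 6]
Visit 5, enqueue []
Visit 2, enqueue [7]
Visit 6, enqueue [0]
Visit 7, enqueue []
Visit 0, enqueue [1]
Visit 1, enqueue []

BFS order: [4, 3, 5, 2, 6, 7, 0, 1]


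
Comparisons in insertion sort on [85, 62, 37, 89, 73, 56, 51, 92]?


Algorithm: insertion sort
Input: [85, 62, 37, 89, 73, 56, 51, 92]
Sorted: [37, 51, 56, 62, 73, 85, 89, 92]

19


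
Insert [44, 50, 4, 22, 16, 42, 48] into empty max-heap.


Insert 44: [44]
Insert 50: [50, 44]
Insert 4: [50, 44, 4]
Insert 22: [50, 44, 4, 22]
Insert 16: [50, 44, 4, 22, 16]
Insert 42: [50, 44, 42, 22, 16, 4]
Insert 48: [50, 44, 48, 22, 16, 4, 42]

Final heap: [50, 44, 48, 22, 16, 4, 42]


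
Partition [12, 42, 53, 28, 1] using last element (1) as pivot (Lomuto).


Pivot: 1
Place pivot at 0: [1, 42, 53, 28, 12]

Partitioned: [1, 42, 53, 28, 12]


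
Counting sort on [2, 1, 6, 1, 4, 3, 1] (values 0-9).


Input: [2, 1, 6, 1, 4, 3, 1]
Counts: [0, 3, 1, 1, 1, 0, 1, 0, 0, 0]

Sorted: [1, 1, 1, 2, 3, 4, 6]


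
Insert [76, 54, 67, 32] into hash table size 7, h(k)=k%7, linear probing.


Insert 76: h=6 -> slot 6
Insert 54: h=5 -> slot 5
Insert 67: h=4 -> slot 4
Insert 32: h=4, 3 probes -> slot 0

Table: [32, None, None, None, 67, 54, 76]


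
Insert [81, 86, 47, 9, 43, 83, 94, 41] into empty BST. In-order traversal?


Insert 81: root
Insert 86: R from 81
Insert 47: L from 81
Insert 9: L from 81 -> L from 47
Insert 43: L from 81 -> L from 47 -> R from 9
Insert 83: R from 81 -> L from 86
Insert 94: R from 81 -> R from 86
Insert 41: L from 81 -> L from 47 -> R from 9 -> L from 43

In-order: [9, 41, 43, 47, 81, 83, 86, 94]


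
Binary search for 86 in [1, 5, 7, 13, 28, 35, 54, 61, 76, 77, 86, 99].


Step 1: lo=0, hi=11, mid=5, val=35
Step 2: lo=6, hi=11, mid=8, val=76
Step 3: lo=9, hi=11, mid=10, val=86

Found at index 10


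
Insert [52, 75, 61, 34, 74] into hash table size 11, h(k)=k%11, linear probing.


Insert 52: h=8 -> slot 8
Insert 75: h=9 -> slot 9
Insert 61: h=6 -> slot 6
Insert 34: h=1 -> slot 1
Insert 74: h=8, 2 probes -> slot 10

Table: [None, 34, None, None, None, None, 61, None, 52, 75, 74]


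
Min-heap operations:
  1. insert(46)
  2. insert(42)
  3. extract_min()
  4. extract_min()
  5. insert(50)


insert(46) -> [46]
insert(42) -> [42, 46]
extract_min()->42, [46]
extract_min()->46, []
insert(50) -> [50]

Final heap: [50]


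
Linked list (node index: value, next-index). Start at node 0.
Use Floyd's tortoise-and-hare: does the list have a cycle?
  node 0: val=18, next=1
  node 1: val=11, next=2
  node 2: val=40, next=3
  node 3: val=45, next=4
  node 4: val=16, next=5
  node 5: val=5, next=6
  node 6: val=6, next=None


Floyd's tortoise (slow, +1) and hare (fast, +2):
  init: slow=0, fast=0
  step 1: slow=1, fast=2
  step 2: slow=2, fast=4
  step 3: slow=3, fast=6
  step 4: fast -> None, no cycle

Cycle: no


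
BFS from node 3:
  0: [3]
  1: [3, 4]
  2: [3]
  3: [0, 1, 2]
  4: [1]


Visit 3, enqueue [0, 1, 2]
Visit 0, enqueue []
Visit 1, enqueue [4]
Visit 2, enqueue []
Visit 4, enqueue []

BFS order: [3, 0, 1, 2, 4]


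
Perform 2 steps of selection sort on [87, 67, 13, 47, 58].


Initial: [87, 67, 13, 47, 58]
Step 1: min=13 at 2
  Swap: [13, 67, 87, 47, 58]
Step 2: min=47 at 3
  Swap: [13, 47, 87, 67, 58]

After 2 steps: [13, 47, 87, 67, 58]


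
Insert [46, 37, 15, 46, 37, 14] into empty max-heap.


Insert 46: [46]
Insert 37: [46, 37]
Insert 15: [46, 37, 15]
Insert 46: [46, 46, 15, 37]
Insert 37: [46, 46, 15, 37, 37]
Insert 14: [46, 46, 15, 37, 37, 14]

Final heap: [46, 46, 15, 37, 37, 14]


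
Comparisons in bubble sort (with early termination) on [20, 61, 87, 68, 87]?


Algorithm: bubble sort (with early termination)
Input: [20, 61, 87, 68, 87]
Sorted: [20, 61, 68, 87, 87]

7


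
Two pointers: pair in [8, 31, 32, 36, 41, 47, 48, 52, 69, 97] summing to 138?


lo=0(8)+hi=9(97)=105
lo=1(31)+hi=9(97)=128
lo=2(32)+hi=9(97)=129
lo=3(36)+hi=9(97)=133
lo=4(41)+hi=9(97)=138

Yes: 41+97=138


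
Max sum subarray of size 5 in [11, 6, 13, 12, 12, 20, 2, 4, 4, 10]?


[0:5]: 54
[1:6]: 63
[2:7]: 59
[3:8]: 50
[4:9]: 42
[5:10]: 40

Max: 63 at [1:6]


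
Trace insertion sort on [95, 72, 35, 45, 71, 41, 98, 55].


Initial: [95, 72, 35, 45, 71, 41, 98, 55]
Insert 72: [72, 95, 35, 45, 71, 41, 98, 55]
Insert 35: [35, 72, 95, 45, 71, 41, 98, 55]
Insert 45: [35, 45, 72, 95, 71, 41, 98, 55]
Insert 71: [35, 45, 71, 72, 95, 41, 98, 55]
Insert 41: [35, 41, 45, 71, 72, 95, 98, 55]
Insert 98: [35, 41, 45, 71, 72, 95, 98, 55]
Insert 55: [35, 41, 45, 55, 71, 72, 95, 98]

Sorted: [35, 41, 45, 55, 71, 72, 95, 98]


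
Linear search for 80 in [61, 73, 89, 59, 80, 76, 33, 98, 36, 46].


i=0: 61!=80
i=1: 73!=80
i=2: 89!=80
i=3: 59!=80
i=4: 80==80 found!

Found at 4, 5 comps


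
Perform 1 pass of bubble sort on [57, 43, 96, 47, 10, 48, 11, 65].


Initial: [57, 43, 96, 47, 10, 48, 11, 65]
Pass 1: [43, 57, 47, 10, 48, 11, 65, 96] (6 swaps)

After 1 pass: [43, 57, 47, 10, 48, 11, 65, 96]


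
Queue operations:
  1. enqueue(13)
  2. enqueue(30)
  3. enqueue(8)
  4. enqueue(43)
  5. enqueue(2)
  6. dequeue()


enqueue(13) -> [13]
enqueue(30) -> [13, 30]
enqueue(8) -> [13, 30, 8]
enqueue(43) -> [13, 30, 8, 43]
enqueue(2) -> [13, 30, 8, 43, 2]
dequeue()->13, [30, 8, 43, 2]

Final queue: [30, 8, 43, 2]


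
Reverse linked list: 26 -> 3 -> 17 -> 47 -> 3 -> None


Step 1: curr=26, set curr.next=prev(None) | reversed so far: 26
Step 2: curr=3, set curr.next=prev(26) | reversed so far: 3 -> 26
Step 3: curr=17, set curr.next=prev(3) | reversed so far: 17 -> 3 -> 26
Step 4: curr=47, set curr.next=prev(17) | reversed so far: 47 -> 17 -> 3 -> 26
Step 5: curr=3, set curr.next=prev(47) | reversed so far: 3 -> 47 -> 17 -> 3 -> 26

3 -> 47 -> 17 -> 3 -> 26 -> None


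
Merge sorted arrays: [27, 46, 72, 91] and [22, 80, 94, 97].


Take 22 from B
Take 27 from A
Take 46 from A
Take 72 from A
Take 80 from B
Take 91 from A

Merged: [22, 27, 46, 72, 80, 91, 94, 97]


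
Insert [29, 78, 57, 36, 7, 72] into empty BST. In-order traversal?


Insert 29: root
Insert 78: R from 29
Insert 57: R from 29 -> L from 78
Insert 36: R from 29 -> L from 78 -> L from 57
Insert 7: L from 29
Insert 72: R from 29 -> L from 78 -> R from 57

In-order: [7, 29, 36, 57, 72, 78]


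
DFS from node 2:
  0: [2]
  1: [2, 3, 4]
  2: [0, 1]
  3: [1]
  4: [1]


Visit 2, push [1, 0]
Visit 0, push []
Visit 1, push [4, 3]
Visit 3, push []
Visit 4, push []

DFS order: [2, 0, 1, 3, 4]


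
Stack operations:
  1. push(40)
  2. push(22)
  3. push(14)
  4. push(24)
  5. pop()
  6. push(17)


push(40) -> [40]
push(22) -> [40, 22]
push(14) -> [40, 22, 14]
push(24) -> [40, 22, 14, 24]
pop()->24, [40, 22, 14]
push(17) -> [40, 22, 14, 17]

Final stack: [40, 22, 14, 17]


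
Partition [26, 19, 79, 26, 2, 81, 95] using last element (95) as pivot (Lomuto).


Pivot: 95
  26 <= 95: advance i (no swap)
  19 <= 95: advance i (no swap)
  79 <= 95: advance i (no swap)
  26 <= 95: advance i (no swap)
  2 <= 95: advance i (no swap)
  81 <= 95: advance i (no swap)
Place pivot at 6: [26, 19, 79, 26, 2, 81, 95]

Partitioned: [26, 19, 79, 26, 2, 81, 95]


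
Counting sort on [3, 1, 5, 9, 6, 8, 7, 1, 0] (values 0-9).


Input: [3, 1, 5, 9, 6, 8, 7, 1, 0]
Counts: [1, 2, 0, 1, 0, 1, 1, 1, 1, 1]

Sorted: [0, 1, 1, 3, 5, 6, 7, 8, 9]


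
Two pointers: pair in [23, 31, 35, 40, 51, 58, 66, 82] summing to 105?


lo=0(23)+hi=7(82)=105

Yes: 23+82=105


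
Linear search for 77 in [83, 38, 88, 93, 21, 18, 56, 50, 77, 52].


i=0: 83!=77
i=1: 38!=77
i=2: 88!=77
i=3: 93!=77
i=4: 21!=77
i=5: 18!=77
i=6: 56!=77
i=7: 50!=77
i=8: 77==77 found!

Found at 8, 9 comps


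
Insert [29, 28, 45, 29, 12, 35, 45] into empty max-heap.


Insert 29: [29]
Insert 28: [29, 28]
Insert 45: [45, 28, 29]
Insert 29: [45, 29, 29, 28]
Insert 12: [45, 29, 29, 28, 12]
Insert 35: [45, 29, 35, 28, 12, 29]
Insert 45: [45, 29, 45, 28, 12, 29, 35]

Final heap: [45, 29, 45, 28, 12, 29, 35]


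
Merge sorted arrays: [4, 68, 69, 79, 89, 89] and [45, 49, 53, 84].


Take 4 from A
Take 45 from B
Take 49 from B
Take 53 from B
Take 68 from A
Take 69 from A
Take 79 from A
Take 84 from B

Merged: [4, 45, 49, 53, 68, 69, 79, 84, 89, 89]


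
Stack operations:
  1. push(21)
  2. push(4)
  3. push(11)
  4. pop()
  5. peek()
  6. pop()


push(21) -> [21]
push(4) -> [21, 4]
push(11) -> [21, 4, 11]
pop()->11, [21, 4]
peek()->4
pop()->4, [21]

Final stack: [21]


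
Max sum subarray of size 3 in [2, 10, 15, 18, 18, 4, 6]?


[0:3]: 27
[1:4]: 43
[2:5]: 51
[3:6]: 40
[4:7]: 28

Max: 51 at [2:5]


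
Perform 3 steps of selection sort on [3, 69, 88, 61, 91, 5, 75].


Initial: [3, 69, 88, 61, 91, 5, 75]
Step 1: min=3 at 0
  Swap: [3, 69, 88, 61, 91, 5, 75]
Step 2: min=5 at 5
  Swap: [3, 5, 88, 61, 91, 69, 75]
Step 3: min=61 at 3
  Swap: [3, 5, 61, 88, 91, 69, 75]

After 3 steps: [3, 5, 61, 88, 91, 69, 75]


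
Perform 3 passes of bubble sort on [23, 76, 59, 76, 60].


Initial: [23, 76, 59, 76, 60]
Pass 1: [23, 59, 76, 60, 76] (2 swaps)
Pass 2: [23, 59, 60, 76, 76] (1 swaps)
Pass 3: [23, 59, 60, 76, 76] (0 swaps)

After 3 passes: [23, 59, 60, 76, 76]


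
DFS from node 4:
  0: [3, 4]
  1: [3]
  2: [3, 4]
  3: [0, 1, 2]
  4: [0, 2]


Visit 4, push [2, 0]
Visit 0, push [3]
Visit 3, push [2, 1]
Visit 1, push []
Visit 2, push []

DFS order: [4, 0, 3, 1, 2]


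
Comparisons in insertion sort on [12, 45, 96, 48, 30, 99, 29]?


Algorithm: insertion sort
Input: [12, 45, 96, 48, 30, 99, 29]
Sorted: [12, 29, 30, 45, 48, 96, 99]

15


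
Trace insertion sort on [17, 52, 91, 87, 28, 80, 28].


Initial: [17, 52, 91, 87, 28, 80, 28]
Insert 52: [17, 52, 91, 87, 28, 80, 28]
Insert 91: [17, 52, 91, 87, 28, 80, 28]
Insert 87: [17, 52, 87, 91, 28, 80, 28]
Insert 28: [17, 28, 52, 87, 91, 80, 28]
Insert 80: [17, 28, 52, 80, 87, 91, 28]
Insert 28: [17, 28, 28, 52, 80, 87, 91]

Sorted: [17, 28, 28, 52, 80, 87, 91]


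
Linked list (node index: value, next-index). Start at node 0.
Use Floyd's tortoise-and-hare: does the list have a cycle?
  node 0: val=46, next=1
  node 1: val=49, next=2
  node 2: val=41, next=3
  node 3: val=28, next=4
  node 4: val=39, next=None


Floyd's tortoise (slow, +1) and hare (fast, +2):
  init: slow=0, fast=0
  step 1: slow=1, fast=2
  step 2: slow=2, fast=4
  step 3: fast -> None, no cycle

Cycle: no


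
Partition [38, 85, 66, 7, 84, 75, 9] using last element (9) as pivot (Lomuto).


Pivot: 9
  7 <= 9: swap -> [7, 85, 66, 38, 84, 75, 9]
Place pivot at 1: [7, 9, 66, 38, 84, 75, 85]

Partitioned: [7, 9, 66, 38, 84, 75, 85]


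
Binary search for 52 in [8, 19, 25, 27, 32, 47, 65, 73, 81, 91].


Step 1: lo=0, hi=9, mid=4, val=32
Step 2: lo=5, hi=9, mid=7, val=73
Step 3: lo=5, hi=6, mid=5, val=47
Step 4: lo=6, hi=6, mid=6, val=65

Not found


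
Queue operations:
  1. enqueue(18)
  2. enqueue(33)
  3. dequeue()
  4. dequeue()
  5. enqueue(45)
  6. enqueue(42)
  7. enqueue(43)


enqueue(18) -> [18]
enqueue(33) -> [18, 33]
dequeue()->18, [33]
dequeue()->33, []
enqueue(45) -> [45]
enqueue(42) -> [45, 42]
enqueue(43) -> [45, 42, 43]

Final queue: [45, 42, 43]


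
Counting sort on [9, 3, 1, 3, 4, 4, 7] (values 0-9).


Input: [9, 3, 1, 3, 4, 4, 7]
Counts: [0, 1, 0, 2, 2, 0, 0, 1, 0, 1]

Sorted: [1, 3, 3, 4, 4, 7, 9]


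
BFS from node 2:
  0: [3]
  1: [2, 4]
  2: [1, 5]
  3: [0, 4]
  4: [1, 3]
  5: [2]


Visit 2, enqueue [1, 5]
Visit 1, enqueue [4]
Visit 5, enqueue []
Visit 4, enqueue [3]
Visit 3, enqueue [0]
Visit 0, enqueue []

BFS order: [2, 1, 5, 4, 3, 0]


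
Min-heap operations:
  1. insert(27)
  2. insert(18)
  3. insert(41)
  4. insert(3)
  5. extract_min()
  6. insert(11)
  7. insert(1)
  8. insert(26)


insert(27) -> [27]
insert(18) -> [18, 27]
insert(41) -> [18, 27, 41]
insert(3) -> [3, 18, 41, 27]
extract_min()->3, [18, 27, 41]
insert(11) -> [11, 18, 41, 27]
insert(1) -> [1, 11, 41, 27, 18]
insert(26) -> [1, 11, 26, 27, 18, 41]

Final heap: [1, 11, 26, 27, 18, 41]


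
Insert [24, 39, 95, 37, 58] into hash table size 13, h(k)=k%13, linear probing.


Insert 24: h=11 -> slot 11
Insert 39: h=0 -> slot 0
Insert 95: h=4 -> slot 4
Insert 37: h=11, 1 probes -> slot 12
Insert 58: h=6 -> slot 6

Table: [39, None, None, None, 95, None, 58, None, None, None, None, 24, 37]


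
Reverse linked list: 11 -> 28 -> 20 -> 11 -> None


Step 1: curr=11, set curr.next=prev(None) | reversed so far: 11
Step 2: curr=28, set curr.next=prev(11) | reversed so far: 28 -> 11
Step 3: curr=20, set curr.next=prev(28) | reversed so far: 20 -> 28 -> 11
Step 4: curr=11, set curr.next=prev(20) | reversed so far: 11 -> 20 -> 28 -> 11

11 -> 20 -> 28 -> 11 -> None
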